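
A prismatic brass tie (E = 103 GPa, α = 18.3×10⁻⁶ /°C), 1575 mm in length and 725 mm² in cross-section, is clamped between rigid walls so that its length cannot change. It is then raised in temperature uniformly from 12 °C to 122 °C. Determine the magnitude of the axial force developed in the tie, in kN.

P ≈ 150 kN (compressive)

The ends cannot move, so σ = EαΔT = 103×10³ × 18.3×10⁻⁶ × 110 = 207.3 MPa.
P = AEαΔT = 725 × 103×10³ × 18.3×10⁻⁶ × 110 = 150.3 kN (compressive).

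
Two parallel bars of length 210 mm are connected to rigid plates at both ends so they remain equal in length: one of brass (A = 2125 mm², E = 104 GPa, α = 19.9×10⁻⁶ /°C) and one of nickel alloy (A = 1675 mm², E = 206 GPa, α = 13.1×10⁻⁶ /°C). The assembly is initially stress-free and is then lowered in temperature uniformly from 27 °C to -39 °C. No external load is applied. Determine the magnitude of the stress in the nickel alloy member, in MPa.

Equilibrium of a rigid end plate with no external load gives equal and opposite internal forces ±P in the two members. Since α_{brass} > α_{nickel alloy}, cooling drives the brass into tension and the nickel alloy into compression.
Equating the net (thermal + elastic) strains gives |α₁ − α₂|·ΔT = P·[1/(A₁E₁) + 1/(A₂E₂)].
|α₁ − α₂|·ΔT = 6.8×10⁻⁶ × 66 = 0.0004488.
1/(A₁E₁) + 1/(A₂E₂) = 1/(2125×104×10³) + 1/(1675×206×10³) = 7.423×10⁻⁹ N⁻¹.
P = 0.0004488 / 7.423×10⁻⁹ = 60460 N = 60.46 kN.
σ_{nickel alloy} = P/A₂ = 60460/1675 = 36.1 MPa, compressive.

σ ≈ 36.1 MPa (compressive)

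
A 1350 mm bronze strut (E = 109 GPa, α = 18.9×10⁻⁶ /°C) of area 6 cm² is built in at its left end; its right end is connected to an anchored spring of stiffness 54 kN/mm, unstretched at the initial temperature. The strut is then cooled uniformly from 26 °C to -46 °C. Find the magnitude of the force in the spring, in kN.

Free thermal contraction: δ_free = αΔT L = 18.9×10⁻⁶ × 72 × 1350 = 1.837 mm.
Let P be the tensile force in the spring. The strut extends elastically by PL/(AE) and the spring stretches by P/k; together these equal δ_free.
P [ L/(AE) + 1/k ] = δ_free → P [ 1350/(600×109×10³) + 1/(54×10³) ] = 1.837.
P = 1.837 / 3.916×10⁻⁵ = 46910 N.

P ≈ 46.9 kN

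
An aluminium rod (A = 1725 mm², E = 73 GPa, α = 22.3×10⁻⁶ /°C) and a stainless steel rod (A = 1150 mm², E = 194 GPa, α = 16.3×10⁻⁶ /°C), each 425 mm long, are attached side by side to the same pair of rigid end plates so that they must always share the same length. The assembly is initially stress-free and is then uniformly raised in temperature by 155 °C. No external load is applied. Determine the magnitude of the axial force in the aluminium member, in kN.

P ≈ 74.9 kN (compressive in the aluminium)

The aluminium has the larger α, so on heating it would change length more than the stainless steel if both were free. The rigid plates force a common final length, so the aluminium is put into compression and the stainless steel into tension, with equal and opposite forces P (no external load).
Setting the final lengths equal and cancelling L: (α₁ − α₂)ΔT = P/(A₁E₁) + P/(A₂E₂).
|α₁ − α₂|·ΔT = 6×10⁻⁶ × 155 = 0.00093.
1/(A₁E₁) + 1/(A₂E₂) = 1/(1725×73×10³) + 1/(1150×194×10³) = 1.242×10⁻⁸ N⁻¹.
P = 0.00093 / 1.242×10⁻⁸ = 74860 N = 74.86 kN.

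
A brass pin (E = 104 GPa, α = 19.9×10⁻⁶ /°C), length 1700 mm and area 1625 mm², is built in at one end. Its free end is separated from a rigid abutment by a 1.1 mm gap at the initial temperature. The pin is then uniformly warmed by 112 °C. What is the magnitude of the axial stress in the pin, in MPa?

σ ≈ 165 MPa (compressive)

If the wall were absent the pin would grow by αΔT L = 19.9×10⁻⁶ × 112 × 1700 = 3.789 mm.
After closing the 1.1 mm clearance, 3.789 − 1.1 = 2.689 mm of expansion remains to be suppressed by the wall.
So σ = E(δ_free − g)/L = 104×10³ × 2.689/1700 = 164.5 MPa.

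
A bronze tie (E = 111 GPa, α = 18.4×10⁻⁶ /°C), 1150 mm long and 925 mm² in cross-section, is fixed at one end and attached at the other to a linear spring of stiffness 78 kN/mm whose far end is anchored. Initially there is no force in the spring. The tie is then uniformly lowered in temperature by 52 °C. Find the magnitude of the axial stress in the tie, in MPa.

Free thermal contraction: δ_free = αΔT L = 18.4×10⁻⁶ × 52 × 1150 = 1.1 mm.
Let P be the tensile force in the spring. The tie extends elastically by PL/(AE) and the spring stretches by P/k; together these equal δ_free.
So P = δ_free / [L/(AE) + 1/k] = 1.1 / [ 1150/(925×111×10³) + 1/(78×10³) ].
P = 1.1 / 2.402×10⁻⁵ = 45810 N.
σ = P/A = 45810/925 = 49.52 MPa.

σ ≈ 49.5 MPa (tensile)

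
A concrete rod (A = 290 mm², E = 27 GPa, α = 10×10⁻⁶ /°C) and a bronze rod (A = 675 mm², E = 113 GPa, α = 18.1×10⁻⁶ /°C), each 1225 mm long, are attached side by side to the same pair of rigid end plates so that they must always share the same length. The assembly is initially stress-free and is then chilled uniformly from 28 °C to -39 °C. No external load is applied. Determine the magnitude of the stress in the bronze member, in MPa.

σ ≈ 5.71 MPa (tensile)

Equilibrium of a rigid end plate with no external load gives equal and opposite internal forces ±P in the two members. Since α_{bronze} > α_{concrete}, cooling drives the bronze into tension and the concrete into compression.
Compatibility of the two members (thermal + elastic change equal): (α₁ − α₂)ΔT = P·[1/(A₁E₁) + 1/(A₂E₂)].
|α₁ − α₂|·ΔT = 8.1×10⁻⁶ × 67 = 0.0005427.
1/(A₁E₁) + 1/(A₂E₂) = 1/(290×27×10³) + 1/(675×113×10³) = 1.408×10⁻⁷ N⁻¹.
P = 0.0005427 / 1.408×10⁻⁷ = 3854 N = 3.854 kN.
σ_{bronze} = P/A₂ = 3854/675 = 5.709 MPa, tensile.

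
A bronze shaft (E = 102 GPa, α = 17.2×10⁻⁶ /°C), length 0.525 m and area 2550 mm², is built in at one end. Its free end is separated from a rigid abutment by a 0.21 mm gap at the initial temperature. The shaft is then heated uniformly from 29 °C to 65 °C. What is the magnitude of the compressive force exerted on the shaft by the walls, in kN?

P ≈ 57 kN

Unrestrained expansion: δ_free = αΔT L = 17.2×10⁻⁶ × 36 × 525 = 0.3251 mm.
The gap closes (δ_free > 0.21 mm) and the wall then resists a further 0.3251 − 0.21 = 0.1151 mm of expansion.
Compatibility: PL/(AE) = 0.1151 mm, so σ = P/A = E × (0.1151/525) = 22.36 MPa.
Force on the wall = σA = 22.36 × 2550 mm² = 57.01 kN.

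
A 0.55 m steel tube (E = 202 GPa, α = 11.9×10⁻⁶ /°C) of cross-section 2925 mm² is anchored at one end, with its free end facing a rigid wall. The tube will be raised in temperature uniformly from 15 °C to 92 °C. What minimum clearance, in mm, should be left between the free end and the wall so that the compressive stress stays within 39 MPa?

Free expansion if unrestrained: δ_free = αΔT L = 11.9×10⁻⁶ × 77 × 550 = 0.504 mm.
At the allowable stress the elastic shortening the wall may impose is σL/E = 39 × 550 / (202×10³) = 0.1062 mm.
So the gap has to take up the difference, g_min = δ_free − σL/E = 0.504 − 0.1062 = 0.3978 mm.

g ≈ 0.398 mm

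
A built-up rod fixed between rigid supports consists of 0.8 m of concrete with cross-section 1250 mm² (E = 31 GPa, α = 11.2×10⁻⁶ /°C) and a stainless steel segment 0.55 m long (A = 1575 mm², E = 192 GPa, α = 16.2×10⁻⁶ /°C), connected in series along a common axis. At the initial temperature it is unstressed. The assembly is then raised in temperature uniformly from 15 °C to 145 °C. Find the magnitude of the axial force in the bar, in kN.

P ≈ 103 kN (compressive)

If the supports were absent, the total length change would be Σ αᵢΔT Lᵢ = 11.2×10⁻⁶×130×800 + 16.2×10⁻⁶×130×550 = 2.323 mm.
The rigid supports impose zero overall length change; the single axial force P common to all segments must satisfy P Σ Lᵢ/(AᵢEᵢ) = δ_free.
Σ Lᵢ/(AᵢEᵢ) = 800/(1250×31×10³) + 550/(1575×192×10³) = 2.246×10⁻⁵ mm/N.
P = 2.323 / 2.246×10⁻⁵ = 103400 N = 103.4 kN, compressive.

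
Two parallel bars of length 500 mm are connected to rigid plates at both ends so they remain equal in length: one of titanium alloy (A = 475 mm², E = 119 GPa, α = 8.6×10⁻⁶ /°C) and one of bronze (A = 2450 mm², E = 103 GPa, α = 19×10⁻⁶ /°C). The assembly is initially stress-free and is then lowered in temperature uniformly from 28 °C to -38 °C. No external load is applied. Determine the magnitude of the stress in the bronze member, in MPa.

Both members must finish at the same length. With the larger α, the bronze tends to over-contract; the plates restrain it, putting the bronze in tension and the titanium alloy in compression. With no external load the two internal forces are equal and opposite, magnitude P.
Compatibility of the two members (thermal + elastic change equal): (α₁ − α₂)ΔT = P·[1/(A₁E₁) + 1/(A₂E₂)].
|α₁ − α₂|·ΔT = 10.4×10⁻⁶ × 66 = 0.0006864.
1/(A₁E₁) + 1/(A₂E₂) = 1/(475×119×10³) + 1/(2450×103×10³) = 2.165×10⁻⁸ N⁻¹.
P = 0.0006864 / 2.165×10⁻⁸ = 31700 N = 31.7 kN.
σ_{bronze} = P/A₂ = 31700/2450 = 12.94 MPa, tensile.

σ ≈ 12.9 MPa (tensile)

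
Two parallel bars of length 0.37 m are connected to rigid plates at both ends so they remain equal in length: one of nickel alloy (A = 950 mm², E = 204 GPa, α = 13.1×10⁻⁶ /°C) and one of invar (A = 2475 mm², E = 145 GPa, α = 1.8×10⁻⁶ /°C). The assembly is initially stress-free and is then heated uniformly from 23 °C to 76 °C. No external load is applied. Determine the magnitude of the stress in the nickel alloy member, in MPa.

σ ≈ 79.3 MPa (compressive)

Equilibrium of a rigid end plate with no external load gives equal and opposite internal forces ±P in the two members. Since α_{nickel alloy} > α_{invar}, heating drives the nickel alloy into compression and the invar into tension.
Equating the net (thermal + elastic) strains gives |α₁ − α₂|·ΔT = P·[1/(A₁E₁) + 1/(A₂E₂)].
|α₁ − α₂|·ΔT = 11.3×10⁻⁶ × 53 = 0.0005989.
1/(A₁E₁) + 1/(A₂E₂) = 1/(950×204×10³) + 1/(2475×145×10³) = 7.946×10⁻⁹ N⁻¹.
P = 0.0005989 / 7.946×10⁻⁹ = 75370 N = 75.37 kN.
σ_{nickel alloy} = P/A₁ = 75370/950 = 79.33 MPa, compressive.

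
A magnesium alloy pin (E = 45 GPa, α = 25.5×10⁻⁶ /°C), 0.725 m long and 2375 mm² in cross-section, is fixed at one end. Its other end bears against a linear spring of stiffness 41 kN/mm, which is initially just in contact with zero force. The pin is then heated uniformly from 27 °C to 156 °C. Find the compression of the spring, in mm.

If the spring were absent the pin would lengthen by αΔT L = 25.5×10⁻⁶ × 129 × 725 = 2.385 mm.
Let P be the compressive force at the spring. The pin shortens elastically by PL/(AE) and the spring compresses by P/k; together these equal δ_free.
P [ L/(AE) + 1/k ] = δ_free → P [ 725/(2375×45×10³) + 1/(41×10³) ] = 2.385.
P = 2.385 / 3.117×10⁻⁵ = 76500 N.
Spring compression = P/k = 76500/(41×10³) = 1.866 mm.

δ ≈ 1.87 mm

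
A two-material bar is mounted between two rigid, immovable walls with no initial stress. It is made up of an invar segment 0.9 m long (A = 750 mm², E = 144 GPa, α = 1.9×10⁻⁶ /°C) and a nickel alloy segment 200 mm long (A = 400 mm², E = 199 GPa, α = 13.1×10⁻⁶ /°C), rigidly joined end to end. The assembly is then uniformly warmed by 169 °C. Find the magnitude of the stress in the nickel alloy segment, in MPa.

With the walls removed the bar would change length by δ_free = Σ αᵢΔT Lᵢ = 1.9×10⁻⁶×169×900 + 13.1×10⁻⁶×169×200 = 0.7318 mm.
The walls prevent any net length change, so an axial force P (same in every segment) develops. Compatibility: P · Σ Lᵢ/(AᵢEᵢ) = δ_free.
Σ Lᵢ/(AᵢEᵢ) = 900/(750×144×10³) + 200/(400×199×10³) = 1.085×10⁻⁵ mm/N.
So P = 0.7318 / 1.085×10⁻⁵ = 67.47 kN, compressive.
σ_{nickel alloy} = P / A = 67470 / 400 = 168.7 MPa.

σ ≈ 169 MPa (compressive)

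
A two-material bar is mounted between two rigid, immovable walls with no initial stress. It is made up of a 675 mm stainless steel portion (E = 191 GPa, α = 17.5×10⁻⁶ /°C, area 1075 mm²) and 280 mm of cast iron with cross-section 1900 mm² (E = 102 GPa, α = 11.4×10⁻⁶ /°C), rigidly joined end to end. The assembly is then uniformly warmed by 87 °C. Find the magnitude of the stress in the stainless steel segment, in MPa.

σ ≈ 257 MPa (compressive)

Free thermal expansion of the whole bar: Σ αᵢΔT Lᵢ = 17.5×10⁻⁶×87×675 + 11.4×10⁻⁶×87×280 = 1.305 mm.
The rigid supports impose zero overall length change; the single axial force P common to all segments must satisfy P Σ Lᵢ/(AᵢEᵢ) = δ_free.
The series flexibility is Σ Lᵢ/(AᵢEᵢ) = 675/(1075×191×10³) + 280/(1900×102×10³) = 4.732×10⁻⁶ mm/N.
Hence P = δ_free / Σ(L/AE) = 1.305/4.732×10⁻⁶ = 275.8 kN (compressive).
σ_{stainless steel} = P / A = 275800 / 1075 = 256.6 MPa.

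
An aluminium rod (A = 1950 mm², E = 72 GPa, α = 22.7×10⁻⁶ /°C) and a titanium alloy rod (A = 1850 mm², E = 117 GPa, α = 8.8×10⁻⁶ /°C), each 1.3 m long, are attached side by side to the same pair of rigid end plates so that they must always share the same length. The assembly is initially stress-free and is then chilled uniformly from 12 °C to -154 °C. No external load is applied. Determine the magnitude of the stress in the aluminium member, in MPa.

σ ≈ 101 MPa (tensile)

The aluminium has the larger α, so on cooling it would change length more than the titanium alloy if both were free. The rigid plates force a common final length, so the aluminium is put into tension and the titanium alloy into compression, with equal and opposite forces P (no external load).
Compatibility of the two members (thermal + elastic change equal): (α₁ − α₂)ΔT = P·[1/(A₁E₁) + 1/(A₂E₂)].
|α₁ − α₂|·ΔT = 13.9×10⁻⁶ × 166 = 0.002307.
1/(A₁E₁) + 1/(A₂E₂) = 1/(1950×72×10³) + 1/(1850×117×10³) = 1.174×10⁻⁸ N⁻¹.
P = 0.002307 / 1.174×10⁻⁸ = 196500 N = 196.5 kN.
σ_{aluminium} = P/A₁ = 196500/1950 = 100.8 MPa, tensile.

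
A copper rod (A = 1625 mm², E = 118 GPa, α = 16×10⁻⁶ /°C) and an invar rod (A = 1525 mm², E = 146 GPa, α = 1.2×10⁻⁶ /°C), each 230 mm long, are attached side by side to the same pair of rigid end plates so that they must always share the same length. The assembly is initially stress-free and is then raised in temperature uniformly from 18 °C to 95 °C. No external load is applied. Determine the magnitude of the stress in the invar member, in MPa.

σ ≈ 77 MPa (tensile)

Both members must finish at the same length. With the larger α, the copper tends to over-expand; the plates restrain it, putting the copper in compression and the invar in tension. With no external load the two internal forces are equal and opposite, magnitude P.
Compatibility of the two members (thermal + elastic change equal): (α₁ − α₂)ΔT = P·[1/(A₁E₁) + 1/(A₂E₂)].
|α₁ − α₂|·ΔT = 14.8×10⁻⁶ × 77 = 0.00114.
1/(A₁E₁) + 1/(A₂E₂) = 1/(1625×118×10³) + 1/(1525×146×10³) = 9.706×10⁻⁹ N⁻¹.
So P = 0.00114 / 9.706×10⁻⁹ = 117.4 kN.
σ_{invar} = P/A₂ = 117400/1525 = 76.99 MPa, tensile.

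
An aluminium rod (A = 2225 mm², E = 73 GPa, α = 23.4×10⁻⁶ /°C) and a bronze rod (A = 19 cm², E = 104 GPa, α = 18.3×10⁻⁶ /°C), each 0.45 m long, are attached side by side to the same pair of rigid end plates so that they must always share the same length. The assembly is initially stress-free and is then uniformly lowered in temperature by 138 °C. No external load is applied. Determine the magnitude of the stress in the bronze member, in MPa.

σ ≈ 33 MPa (compressive)

Equilibrium of a rigid end plate with no external load gives equal and opposite internal forces ±P in the two members. Since α_{aluminium} > α_{bronze}, cooling drives the aluminium into tension and the bronze into compression.
Setting the final lengths equal and cancelling L: (α₁ − α₂)ΔT = P/(A₁E₁) + P/(A₂E₂).
|α₁ − α₂|·ΔT = 5.1×10⁻⁶ × 138 = 0.0007038.
1/(A₁E₁) + 1/(A₂E₂) = 1/(2225×73×10³) + 1/(1900×104×10³) = 1.122×10⁻⁸ N⁻¹.
So P = 0.0007038 / 1.122×10⁻⁸ = 62.74 kN.
σ_{bronze} = P/A₂ = 62740/1900 = 33.02 MPa, compressive.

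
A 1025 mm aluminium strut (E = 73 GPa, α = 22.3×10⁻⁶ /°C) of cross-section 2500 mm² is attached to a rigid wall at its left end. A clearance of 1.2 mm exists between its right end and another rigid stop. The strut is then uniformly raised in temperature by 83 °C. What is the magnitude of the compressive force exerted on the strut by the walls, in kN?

Free thermal elongation = αΔT L = 22.3×10⁻⁶ × 83 × 1025 = 1.897 mm.
After closing the 1.2 mm clearance, 1.897 − 1.2 = 0.6972 mm of expansion remains to be suppressed by the wall.
So σ = E(δ_free − g)/L = 73×10³ × 0.6972/1025 = 49.65 MPa.
Force on the wall = σA = 49.65 × 2500 mm² = 124.1 kN.

P ≈ 124 kN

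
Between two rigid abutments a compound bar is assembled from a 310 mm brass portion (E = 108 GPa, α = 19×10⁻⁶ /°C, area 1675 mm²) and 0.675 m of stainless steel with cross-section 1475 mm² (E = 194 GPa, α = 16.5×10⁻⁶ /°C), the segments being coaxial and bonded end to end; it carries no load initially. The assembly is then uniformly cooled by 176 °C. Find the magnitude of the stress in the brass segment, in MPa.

σ ≈ 439 MPa (tensile)

With the walls removed the bar would change length by δ_free = Σ αᵢΔT Lᵢ = 19×10⁻⁶×176×310 + 16.5×10⁻⁶×176×675 = 2.997 mm.
Since the ends are fixed, an axial force P builds up, equal in every segment, with P · Σ Lᵢ/(AᵢEᵢ) = δ_free.
The series flexibility is Σ Lᵢ/(AᵢEᵢ) = 310/(1675×108×10³) + 675/(1475×194×10³) = 4.073×10⁻⁶ mm/N.
So P = 2.997 / 4.073×10⁻⁶ = 735.9 kN, tensile.
σ_{brass} = P / A = 735900 / 1675 = 439.3 MPa.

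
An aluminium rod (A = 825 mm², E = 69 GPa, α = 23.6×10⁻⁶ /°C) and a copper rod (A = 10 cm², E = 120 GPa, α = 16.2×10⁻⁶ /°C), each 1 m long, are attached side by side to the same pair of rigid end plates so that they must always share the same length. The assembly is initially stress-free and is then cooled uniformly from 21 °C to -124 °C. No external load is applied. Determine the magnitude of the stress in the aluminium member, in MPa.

Both members must finish at the same length. With the larger α, the aluminium tends to over-contract; the plates restrain it, putting the aluminium in tension and the copper in compression. With no external load the two internal forces are equal and opposite, magnitude P.
Equating the net (thermal + elastic) strains gives |α₁ − α₂|·ΔT = P·[1/(A₁E₁) + 1/(A₂E₂)].
|α₁ − α₂|·ΔT = 7.4×10⁻⁶ × 145 = 0.001073.
1/(A₁E₁) + 1/(A₂E₂) = 1/(825×69×10³) + 1/(1000×120×10³) = 2.59×10⁻⁸ N⁻¹.
So P = 0.001073 / 2.59×10⁻⁸ = 41.43 kN.
σ_{aluminium} = P/A₁ = 41430/825 = 50.22 MPa, tensile.

σ ≈ 50.2 MPa (tensile)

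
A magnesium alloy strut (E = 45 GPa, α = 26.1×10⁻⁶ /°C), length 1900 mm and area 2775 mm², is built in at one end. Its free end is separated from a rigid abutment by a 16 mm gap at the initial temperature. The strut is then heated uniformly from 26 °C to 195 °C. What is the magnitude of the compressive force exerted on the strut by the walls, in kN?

Free thermal elongation = αΔT L = 26.1×10⁻⁶ × 169 × 1900 = 8.381 mm.
This is smaller than the 16 mm clearance, so the strut expands freely without reaching the stop — the stress is zero.

P ≈ 0 kN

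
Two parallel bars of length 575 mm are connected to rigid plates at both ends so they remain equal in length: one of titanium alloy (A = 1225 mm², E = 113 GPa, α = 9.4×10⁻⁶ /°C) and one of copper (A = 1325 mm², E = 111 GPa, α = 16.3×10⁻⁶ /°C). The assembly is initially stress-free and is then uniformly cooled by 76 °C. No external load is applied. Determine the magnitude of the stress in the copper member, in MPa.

Equilibrium of a rigid end plate with no external load gives equal and opposite internal forces ±P in the two members. Since α_{copper} > α_{titanium alloy}, cooling drives the copper into tension and the titanium alloy into compression.
Equating the net (thermal + elastic) strains gives |α₁ − α₂|·ΔT = P·[1/(A₁E₁) + 1/(A₂E₂)].
|α₁ − α₂|·ΔT = 6.9×10⁻⁶ × 76 = 0.0005244.
1/(A₁E₁) + 1/(A₂E₂) = 1/(1225×113×10³) + 1/(1325×111×10³) = 1.402×10⁻⁸ N⁻¹.
P = 0.0005244 / 1.402×10⁻⁸ = 37390 N = 37.39 kN.
σ_{copper} = P/A₂ = 37390/1325 = 28.22 MPa, tensile.

σ ≈ 28.2 MPa (tensile)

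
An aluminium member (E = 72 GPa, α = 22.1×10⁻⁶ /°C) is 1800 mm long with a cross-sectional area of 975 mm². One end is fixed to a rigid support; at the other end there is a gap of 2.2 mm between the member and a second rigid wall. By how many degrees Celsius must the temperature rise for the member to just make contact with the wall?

The gap closes when αΔT L = 2.2 mm, since the member is still unstressed at that instant.
ΔT = 2.2 / (22.1×10⁻⁶ × 1800) = 55.3 °C.

ΔT ≈ 55.3 °C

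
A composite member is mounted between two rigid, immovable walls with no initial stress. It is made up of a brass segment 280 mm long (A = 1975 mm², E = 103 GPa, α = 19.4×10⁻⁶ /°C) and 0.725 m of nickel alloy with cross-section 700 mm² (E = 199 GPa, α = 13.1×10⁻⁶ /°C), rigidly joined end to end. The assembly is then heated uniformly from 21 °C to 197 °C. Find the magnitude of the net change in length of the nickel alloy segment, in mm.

|ΔL| ≈ 0.406 mm

With the walls removed the bar would change length by δ_free = Σ αᵢΔT Lᵢ = 19.4×10⁻⁶×176×280 + 13.1×10⁻⁶×176×725 = 2.628 mm.
The walls prevent any net length change, so an axial force P (same in every segment) develops. Compatibility: P · Σ Lᵢ/(AᵢEᵢ) = δ_free.
The series flexibility is Σ Lᵢ/(AᵢEᵢ) = 280/(1975×103×10³) + 725/(700×199×10³) = 6.581×10⁻⁶ mm/N.
So P = 2.628 / 6.581×10⁻⁶ = 399.3 kN, compressive.
For the nickel alloy segment, free thermal change = 13.1×10⁻⁶×176×725 = 1.672 mm and elastic change from P = 399300×725/(700×199×10³) = 2.078 mm; these oppose, so the net change is 0.406 mm (segment shortens).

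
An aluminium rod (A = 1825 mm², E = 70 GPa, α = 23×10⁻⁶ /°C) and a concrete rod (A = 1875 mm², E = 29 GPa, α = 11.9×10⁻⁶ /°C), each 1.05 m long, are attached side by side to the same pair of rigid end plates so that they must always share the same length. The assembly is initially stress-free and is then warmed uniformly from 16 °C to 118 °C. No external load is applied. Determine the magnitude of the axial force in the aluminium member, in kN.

Equilibrium of a rigid end plate with no external load gives equal and opposite internal forces ±P in the two members. Since α_{aluminium} > α_{concrete}, heating drives the aluminium into compression and the concrete into tension.
Compatibility of the two members (thermal + elastic change equal): (α₁ − α₂)ΔT = P·[1/(A₁E₁) + 1/(A₂E₂)].
|α₁ − α₂|·ΔT = 11.1×10⁻⁶ × 102 = 0.001132.
1/(A₁E₁) + 1/(A₂E₂) = 1/(1825×70×10³) + 1/(1875×29×10³) = 2.622×10⁻⁸ N⁻¹.
P = 0.001132 / 2.622×10⁻⁸ = 43180 N = 43.18 kN.

P ≈ 43.2 kN (compressive in the aluminium)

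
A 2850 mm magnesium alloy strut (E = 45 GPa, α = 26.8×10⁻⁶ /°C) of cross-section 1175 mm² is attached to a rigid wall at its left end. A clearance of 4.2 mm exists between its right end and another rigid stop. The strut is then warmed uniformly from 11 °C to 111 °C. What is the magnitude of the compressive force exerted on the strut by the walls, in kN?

P ≈ 63.8 kN

Free thermal elongation = αΔT L = 26.8×10⁻⁶ × 100 × 2850 = 7.638 mm.
After closing the 4.2 mm clearance, 7.638 − 4.2 = 3.438 mm of expansion remains to be suppressed by the wall.
Compatibility: PL/(AE) = 3.438 mm, so σ = P/A = E × (3.438/2850) = 54.28 MPa.
Force on the wall = σA = 54.28 × 1175 mm² = 63.78 kN.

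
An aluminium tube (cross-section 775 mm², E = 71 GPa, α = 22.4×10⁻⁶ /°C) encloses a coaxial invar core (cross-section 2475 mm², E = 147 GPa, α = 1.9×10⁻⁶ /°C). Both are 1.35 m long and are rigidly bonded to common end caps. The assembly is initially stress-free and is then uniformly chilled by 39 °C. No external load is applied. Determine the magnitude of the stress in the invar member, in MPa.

σ ≈ 15.4 MPa (compressive)

Equilibrium of a rigid end plate with no external load gives equal and opposite internal forces ±P in the two members. Since α_{aluminium} > α_{invar}, cooling drives the aluminium into tension and the invar into compression.
Equating the net (thermal + elastic) strains gives |α₁ − α₂|·ΔT = P·[1/(A₁E₁) + 1/(A₂E₂)].
|α₁ − α₂|·ΔT = 20.5×10⁻⁶ × 39 = 0.0007995.
1/(A₁E₁) + 1/(A₂E₂) = 1/(775×71×10³) + 1/(2475×147×10³) = 2.092×10⁻⁸ N⁻¹.
So P = 0.0007995 / 2.092×10⁻⁸ = 38.21 kN.
σ_{invar} = P/A₂ = 38210/2475 = 15.44 MPa, compressive.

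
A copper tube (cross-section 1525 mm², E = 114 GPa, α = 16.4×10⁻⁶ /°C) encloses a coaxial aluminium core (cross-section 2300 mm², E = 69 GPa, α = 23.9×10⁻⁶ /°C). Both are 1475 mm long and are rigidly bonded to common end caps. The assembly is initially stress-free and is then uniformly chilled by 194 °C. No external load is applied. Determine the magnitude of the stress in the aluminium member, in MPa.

σ ≈ 52.5 MPa (tensile)

Both members must finish at the same length. With the larger α, the aluminium tends to over-contract; the plates restrain it, putting the aluminium in tension and the copper in compression. With no external load the two internal forces are equal and opposite, magnitude P.
Setting the final lengths equal and cancelling L: (α₁ − α₂)ΔT = P/(A₁E₁) + P/(A₂E₂).
|α₁ − α₂|·ΔT = 7.5×10⁻⁶ × 194 = 0.001455.
1/(A₁E₁) + 1/(A₂E₂) = 1/(1525×114×10³) + 1/(2300×69×10³) = 1.205×10⁻⁸ N⁻¹.
So P = 0.001455 / 1.205×10⁻⁸ = 120.7 kN.
σ_{aluminium} = P/A₂ = 120700/2300 = 52.48 MPa, tensile.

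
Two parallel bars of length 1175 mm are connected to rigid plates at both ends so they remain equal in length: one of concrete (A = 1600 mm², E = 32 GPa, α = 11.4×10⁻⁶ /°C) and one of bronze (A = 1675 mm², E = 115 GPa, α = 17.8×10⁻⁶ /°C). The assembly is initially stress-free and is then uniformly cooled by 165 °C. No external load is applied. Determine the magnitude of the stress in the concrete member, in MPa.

Both members must finish at the same length. With the larger α, the bronze tends to over-contract; the plates restrain it, putting the bronze in tension and the concrete in compression. With no external load the two internal forces are equal and opposite, magnitude P.
Setting the final lengths equal and cancelling L: (α₁ − α₂)ΔT = P/(A₁E₁) + P/(A₂E₂).
|α₁ − α₂|·ΔT = 6.4×10⁻⁶ × 165 = 0.001056.
1/(A₁E₁) + 1/(A₂E₂) = 1/(1600×32×10³) + 1/(1675×115×10³) = 2.472×10⁻⁸ N⁻¹.
P = 0.001056 / 2.472×10⁻⁸ = 42710 N = 42.71 kN.
σ_{concrete} = P/A₁ = 42710/1600 = 26.7 MPa, compressive.

σ ≈ 26.7 MPa (compressive)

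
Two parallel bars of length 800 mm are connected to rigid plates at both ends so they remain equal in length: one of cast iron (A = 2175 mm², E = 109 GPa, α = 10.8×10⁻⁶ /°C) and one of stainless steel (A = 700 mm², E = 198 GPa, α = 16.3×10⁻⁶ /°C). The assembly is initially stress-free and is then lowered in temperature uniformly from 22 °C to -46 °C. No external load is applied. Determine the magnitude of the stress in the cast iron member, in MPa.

σ ≈ 15 MPa (compressive)

Both members must finish at the same length. With the larger α, the stainless steel tends to over-contract; the plates restrain it, putting the stainless steel in tension and the cast iron in compression. With no external load the two internal forces are equal and opposite, magnitude P.
Setting the final lengths equal and cancelling L: (α₁ − α₂)ΔT = P/(A₁E₁) + P/(A₂E₂).
|α₁ − α₂|·ΔT = 5.5×10⁻⁶ × 68 = 0.000374.
1/(A₁E₁) + 1/(A₂E₂) = 1/(2175×109×10³) + 1/(700×198×10³) = 1.143×10⁻⁸ N⁻¹.
P = 0.000374 / 1.143×10⁻⁸ = 32710 N = 32.71 kN.
σ_{cast iron} = P/A₁ = 32710/2175 = 15.04 MPa, compressive.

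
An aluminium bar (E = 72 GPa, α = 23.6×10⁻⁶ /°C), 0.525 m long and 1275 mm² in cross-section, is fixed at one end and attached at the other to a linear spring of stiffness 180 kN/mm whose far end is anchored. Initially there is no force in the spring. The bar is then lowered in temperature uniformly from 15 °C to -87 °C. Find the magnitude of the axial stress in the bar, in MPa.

σ ≈ 87.9 MPa (tensile)

If the spring were absent the bar would shorten by αΔT L = 23.6×10⁻⁶ × 102 × 525 = 1.264 mm.
Let P be the tensile force in the spring. The bar extends elastically by PL/(AE) and the spring stretches by P/k; together these equal δ_free.
P [ L/(AE) + 1/k ] = δ_free → P [ 525/(1275×72×10³) + 1/(180×10³) ] = 1.264.
P = 1.264 / 1.127×10⁻⁵ = 112100 N.
σ = P/A = 112100/1275 = 87.92 MPa.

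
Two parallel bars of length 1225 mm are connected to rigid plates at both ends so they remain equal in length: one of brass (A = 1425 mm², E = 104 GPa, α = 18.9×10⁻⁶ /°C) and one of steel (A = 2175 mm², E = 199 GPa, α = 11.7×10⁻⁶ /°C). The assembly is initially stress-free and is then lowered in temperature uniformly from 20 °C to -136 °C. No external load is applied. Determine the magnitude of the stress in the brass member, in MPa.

σ ≈ 87 MPa (tensile)

Equilibrium of a rigid end plate with no external load gives equal and opposite internal forces ±P in the two members. Since α_{brass} > α_{steel}, cooling drives the brass into tension and the steel into compression.
Setting the final lengths equal and cancelling L: (α₁ − α₂)ΔT = P/(A₁E₁) + P/(A₂E₂).
|α₁ − α₂|·ΔT = 7.2×10⁻⁶ × 156 = 0.001123.
1/(A₁E₁) + 1/(A₂E₂) = 1/(1425×104×10³) + 1/(2175×199×10³) = 9.058×10⁻⁹ N⁻¹.
So P = 0.001123 / 9.058×10⁻⁹ = 124 kN.
σ_{brass} = P/A₁ = 124000/1425 = 87.02 MPa, tensile.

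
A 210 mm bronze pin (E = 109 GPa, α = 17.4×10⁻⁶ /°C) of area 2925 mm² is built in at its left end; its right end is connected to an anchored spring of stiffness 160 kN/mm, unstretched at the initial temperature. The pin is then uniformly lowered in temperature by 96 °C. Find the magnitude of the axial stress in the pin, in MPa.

σ ≈ 17.4 MPa (tensile)

The unrestrained thermal change is αΔT L = 17.4×10⁻⁶ × 96 × 210 = 0.3508 mm.
Let P be the tensile force in the spring. The pin extends elastically by PL/(AE) and the spring stretches by P/k; together these equal δ_free.
P [ L/(AE) + 1/k ] = δ_free → P [ 210/(2925×109×10³) + 1/(160×10³) ] = 0.3508.
P = 0.3508 / 6.909×10⁻⁶ = 50770 N.
σ = P/A = 50770/2925 = 17.36 MPa.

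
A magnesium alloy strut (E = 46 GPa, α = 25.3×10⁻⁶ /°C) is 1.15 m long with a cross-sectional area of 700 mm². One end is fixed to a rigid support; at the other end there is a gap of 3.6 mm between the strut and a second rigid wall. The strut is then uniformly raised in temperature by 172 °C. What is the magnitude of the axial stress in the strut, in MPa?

σ ≈ 56.2 MPa (compressive)

If the wall were absent the strut would grow by αΔT L = 25.3×10⁻⁶ × 172 × 1150 = 5.004 mm.
This exceeds the 3.6 mm gap, so the wall pushes back. The portion of expansion that must be recovered elastically is δ_free − gap = 5.004 − 3.6 = 1.404 mm.
That suppressed elongation corresponds to σ = E·Δ/L = 46×10³ × 1.404/1150 = 56.17 MPa.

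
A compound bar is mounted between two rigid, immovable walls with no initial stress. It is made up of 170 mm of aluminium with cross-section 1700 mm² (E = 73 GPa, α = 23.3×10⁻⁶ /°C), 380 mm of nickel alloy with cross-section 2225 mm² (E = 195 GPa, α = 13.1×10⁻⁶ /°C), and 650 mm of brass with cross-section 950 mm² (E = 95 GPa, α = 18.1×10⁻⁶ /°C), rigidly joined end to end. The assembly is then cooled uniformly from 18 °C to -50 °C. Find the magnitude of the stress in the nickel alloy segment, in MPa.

σ ≈ 67 MPa (tensile)

If the supports were absent, the total length change would be Σ αᵢΔT Lᵢ = 23.3×10⁻⁶×68×170 + 13.1×10⁻⁶×68×380 + 18.1×10⁻⁶×68×650 = 1.408 mm.
The walls prevent any net length change, so an axial force P (same in every segment) develops. Compatibility: P · Σ Lᵢ/(AᵢEᵢ) = δ_free.
Σ Lᵢ/(AᵢEᵢ) = 170/(1700×73×10³) + 380/(2225×195×10³) + 650/(950×95×10³) = 9.448×10⁻⁶ mm/N.
P = 1.408 / 9.448×10⁻⁶ = 149000 N = 149 kN, tensile.
σ_{nickel alloy} = P / A = 149000 / 2225 = 66.97 MPa.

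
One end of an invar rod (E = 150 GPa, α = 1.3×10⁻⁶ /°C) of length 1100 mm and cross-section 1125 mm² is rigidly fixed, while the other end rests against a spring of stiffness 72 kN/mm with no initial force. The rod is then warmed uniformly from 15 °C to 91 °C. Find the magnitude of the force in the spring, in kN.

Free thermal expansion: δ_free = αΔT L = 1.3×10⁻⁶ × 76 × 1100 = 0.1087 mm.
With a force P in the spring, the elastic change of the rod is PL/(AE) and that of the spring is P/k; compatibility requires their sum to equal δ_free.
So P = δ_free / [L/(AE) + 1/k] = 0.1087 / [ 1100/(1125×150×10³) + 1/(72×10³) ].
P = 0.1087 / 2.041×10⁻⁵ = 5326 N.

P ≈ 5.33 kN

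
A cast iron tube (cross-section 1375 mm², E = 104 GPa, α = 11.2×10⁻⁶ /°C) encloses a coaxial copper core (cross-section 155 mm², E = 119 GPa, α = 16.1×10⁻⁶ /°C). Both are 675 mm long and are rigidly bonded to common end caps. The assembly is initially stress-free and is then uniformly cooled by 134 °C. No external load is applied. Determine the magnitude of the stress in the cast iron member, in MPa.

σ ≈ 7.8 MPa (compressive)

Both members must finish at the same length. With the larger α, the copper tends to over-contract; the plates restrain it, putting the copper in tension and the cast iron in compression. With no external load the two internal forces are equal and opposite, magnitude P.
Setting the final lengths equal and cancelling L: (α₁ − α₂)ΔT = P/(A₁E₁) + P/(A₂E₂).
|α₁ − α₂|·ΔT = 4.9×10⁻⁶ × 134 = 0.0006566.
1/(A₁E₁) + 1/(A₂E₂) = 1/(1375×104×10³) + 1/(155×119×10³) = 6.121×10⁻⁸ N⁻¹.
So P = 0.0006566 / 6.121×10⁻⁸ = 10.73 kN.
σ_{cast iron} = P/A₁ = 10730/1375 = 7.802 MPa, compressive.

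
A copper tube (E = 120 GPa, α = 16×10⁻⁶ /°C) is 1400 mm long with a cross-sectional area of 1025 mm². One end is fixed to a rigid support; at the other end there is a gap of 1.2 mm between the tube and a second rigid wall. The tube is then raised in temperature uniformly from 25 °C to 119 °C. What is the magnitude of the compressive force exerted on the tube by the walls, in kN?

If the wall were absent the tube would grow by αΔT L = 16×10⁻⁶ × 94 × 1400 = 2.106 mm.
The gap closes (δ_free > 1.2 mm) and the wall then resists a further 2.106 − 1.2 = 0.9056 mm of expansion.
So σ = E(δ_free − g)/L = 120×10³ × 0.9056/1400 = 77.62 MPa.
P = σA = 77.62 × 1025 = 79.56 kN.

P ≈ 79.6 kN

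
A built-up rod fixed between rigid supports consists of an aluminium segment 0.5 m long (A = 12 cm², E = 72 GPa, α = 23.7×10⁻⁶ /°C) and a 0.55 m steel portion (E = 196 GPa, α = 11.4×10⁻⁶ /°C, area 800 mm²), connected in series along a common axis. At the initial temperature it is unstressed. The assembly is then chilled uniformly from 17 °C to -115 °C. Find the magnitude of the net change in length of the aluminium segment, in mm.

With the walls removed the bar would change length by δ_free = Σ αᵢΔT Lᵢ = 23.7×10⁻⁶×132×500 + 11.4×10⁻⁶×132×550 = 2.392 mm.
The rigid supports impose zero overall length change; the single axial force P common to all segments must satisfy P Σ Lᵢ/(AᵢEᵢ) = δ_free.
Σ Lᵢ/(AᵢEᵢ) = 500/(1200×72×10³) + 550/(800×196×10³) = 9.295×10⁻⁶ mm/N.
So P = 2.392 / 9.295×10⁻⁶ = 257.3 kN, tensile.
For the aluminium segment, free thermal change = 23.7×10⁻⁶×132×500 = 1.564 mm and elastic change from P = 257300×500/(1200×72×10³) = 1.489 mm; these oppose, so the net change is 0.075 mm (segment shortens).

|ΔL| ≈ 0.075 mm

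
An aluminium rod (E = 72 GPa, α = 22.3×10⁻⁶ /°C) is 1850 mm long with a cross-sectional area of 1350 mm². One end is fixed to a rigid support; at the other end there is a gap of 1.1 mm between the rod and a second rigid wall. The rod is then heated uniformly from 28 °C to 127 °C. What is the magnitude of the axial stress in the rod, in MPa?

If the wall were absent the rod would grow by αΔT L = 22.3×10⁻⁶ × 99 × 1850 = 4.084 mm.
The gap closes (δ_free > 1.1 mm) and the wall then resists a further 4.084 − 1.1 = 2.984 mm of expansion.
Compatibility: PL/(AE) = 2.984 mm, so σ = P/A = E × (2.984/1850) = 116.1 MPa.

σ ≈ 116 MPa (compressive)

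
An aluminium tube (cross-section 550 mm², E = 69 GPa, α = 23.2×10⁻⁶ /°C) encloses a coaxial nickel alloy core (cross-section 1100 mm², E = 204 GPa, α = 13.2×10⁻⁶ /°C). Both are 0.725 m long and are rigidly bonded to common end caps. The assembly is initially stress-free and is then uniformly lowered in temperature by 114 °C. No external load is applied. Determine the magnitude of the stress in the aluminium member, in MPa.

Equilibrium of a rigid end plate with no external load gives equal and opposite internal forces ±P in the two members. Since α_{aluminium} > α_{nickel alloy}, cooling drives the aluminium into tension and the nickel alloy into compression.
Setting the final lengths equal and cancelling L: (α₁ − α₂)ΔT = P/(A₁E₁) + P/(A₂E₂).
|α₁ − α₂|·ΔT = 10×10⁻⁶ × 114 = 0.00114.
1/(A₁E₁) + 1/(A₂E₂) = 1/(550×69×10³) + 1/(1100×204×10³) = 3.081×10⁻⁸ N⁻¹.
So P = 0.00114 / 3.081×10⁻⁸ = 37 kN.
σ_{aluminium} = P/A₁ = 37000/550 = 67.28 MPa, tensile.

σ ≈ 67.3 MPa (tensile)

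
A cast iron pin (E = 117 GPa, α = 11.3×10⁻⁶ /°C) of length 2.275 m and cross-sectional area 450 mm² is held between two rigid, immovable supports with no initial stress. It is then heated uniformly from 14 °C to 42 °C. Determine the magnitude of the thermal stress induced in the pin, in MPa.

σ ≈ 37 MPa (compressive)

The supports are rigid, so the total axial strain is zero. The restrained thermal strain is ε = αΔT = 11.3×10⁻⁶ × 28 = 316.4×10⁻⁶.
Hence σ = E·αΔT = 117×10³ × 316.4×10⁻⁶ = 37.02 MPa, compressive.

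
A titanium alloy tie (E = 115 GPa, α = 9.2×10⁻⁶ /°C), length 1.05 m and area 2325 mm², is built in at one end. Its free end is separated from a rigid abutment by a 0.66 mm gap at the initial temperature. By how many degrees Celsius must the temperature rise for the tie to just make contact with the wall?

Contact occurs when the free expansion equals the gap: αΔT L = 0.66 mm.
So ΔT = g/(αL) = 0.66/(9.2×10⁻⁶ × 1050) = 68.32 °C.

ΔT ≈ 68.3 °C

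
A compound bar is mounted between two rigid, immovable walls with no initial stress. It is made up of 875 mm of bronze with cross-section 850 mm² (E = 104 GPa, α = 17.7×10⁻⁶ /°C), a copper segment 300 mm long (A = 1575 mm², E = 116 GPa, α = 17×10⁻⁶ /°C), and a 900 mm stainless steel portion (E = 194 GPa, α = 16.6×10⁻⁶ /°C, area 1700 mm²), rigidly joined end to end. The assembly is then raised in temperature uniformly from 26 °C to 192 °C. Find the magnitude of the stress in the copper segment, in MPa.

σ ≈ 262 MPa (compressive)

Free thermal expansion of the whole bar: Σ αᵢΔT Lᵢ = 17.7×10⁻⁶×166×875 + 17×10⁻⁶×166×300 + 16.6×10⁻⁶×166×900 = 5.898 mm.
The walls prevent any net length change, so an axial force P (same in every segment) develops. Compatibility: P · Σ Lᵢ/(AᵢEᵢ) = δ_free.
The series flexibility is Σ Lᵢ/(AᵢEᵢ) = 875/(850×104×10³) + 300/(1575×116×10³) + 900/(1700×194×10³) = 1.427×10⁻⁵ mm/N.
Hence P = δ_free / Σ(L/AE) = 5.898/1.427×10⁻⁵ = 413.3 kN (compressive).
σ_{copper} = P / A = 413300 / 1575 = 262.4 MPa.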